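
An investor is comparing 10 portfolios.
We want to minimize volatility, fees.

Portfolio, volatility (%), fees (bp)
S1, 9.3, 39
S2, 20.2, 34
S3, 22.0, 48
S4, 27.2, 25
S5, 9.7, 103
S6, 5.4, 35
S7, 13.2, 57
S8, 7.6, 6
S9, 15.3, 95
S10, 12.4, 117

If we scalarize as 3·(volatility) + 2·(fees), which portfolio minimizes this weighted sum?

S8

S1: 3·9.3 + 2·39 = 105.9
S2: 3·20.2 + 2·34 = 128.6
S3: 3·22.0 + 2·48 = 162.0
S4: 3·27.2 + 2·25 = 131.6
S5: 3·9.7 + 2·103 = 235.1
S6: 3·5.4 + 2·35 = 86.2
S7: 3·13.2 + 2·57 = 153.6
S8: 3·7.6 + 2·6 = 34.8
S9: 3·15.3 + 2·95 = 235.9
S10: 3·12.4 + 2·117 = 271.2
Lowest: S8 at 34.8.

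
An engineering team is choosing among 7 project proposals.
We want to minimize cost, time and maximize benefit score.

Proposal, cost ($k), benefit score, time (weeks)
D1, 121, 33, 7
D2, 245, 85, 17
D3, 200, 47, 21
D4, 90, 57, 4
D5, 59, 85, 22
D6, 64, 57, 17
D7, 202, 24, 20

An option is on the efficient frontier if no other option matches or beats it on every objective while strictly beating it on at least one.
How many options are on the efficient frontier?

D1: dominated by D4 (cost 90≤121, benefit score 57≥33, time 4≤7).
D2: not dominated.
D3: dominated by D4 (cost 90≤200, benefit score 57≥47, time 4≤21).
D4: not dominated (best time).
D5: not dominated (best cost).
D6: not dominated.
D7: dominated by D1 (cost 121≤202, benefit score 33≥24, time 7≤20).
Pareto-optimal: D2, D4, D5, D6 → 4.

4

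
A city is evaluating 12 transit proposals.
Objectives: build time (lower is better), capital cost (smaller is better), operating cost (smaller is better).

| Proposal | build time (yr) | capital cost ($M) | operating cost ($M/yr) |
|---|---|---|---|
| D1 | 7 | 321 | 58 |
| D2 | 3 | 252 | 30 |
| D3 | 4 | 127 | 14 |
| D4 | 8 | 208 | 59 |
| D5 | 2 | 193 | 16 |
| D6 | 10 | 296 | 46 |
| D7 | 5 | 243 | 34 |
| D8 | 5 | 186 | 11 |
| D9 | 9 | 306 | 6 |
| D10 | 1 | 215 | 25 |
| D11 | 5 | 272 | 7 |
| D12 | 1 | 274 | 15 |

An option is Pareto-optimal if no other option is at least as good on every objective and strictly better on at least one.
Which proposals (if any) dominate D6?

D2: build time 3≤10, capital cost 252≤296, operating cost 30≤46 — dominates D6.
D3: build time 4≤10, capital cost 127≤296, operating cost 14≤46 — dominates D6.
D5: build time 2≤10, capital cost 193≤296, operating cost 16≤46 — dominates D6.
D7: build time 5≤10, capital cost 243≤296, operating cost 34≤46 — dominates D6.
D8: build time 5≤10, capital cost 186≤296, operating cost 11≤46 — dominates D6.
D10: build time 1≤10, capital cost 215≤296, operating cost 25≤46 — dominates D6.
D11: build time 5≤10, capital cost 272≤296, operating cost 7≤46 — dominates D6.
D12: build time 1≤10, capital cost 274≤296, operating cost 15≤46 — dominates D6.
Others (D1, D4, D9) are each worse than D6 on at least one objective.

D2, D3, D5, D7, D8, D10, D11, D12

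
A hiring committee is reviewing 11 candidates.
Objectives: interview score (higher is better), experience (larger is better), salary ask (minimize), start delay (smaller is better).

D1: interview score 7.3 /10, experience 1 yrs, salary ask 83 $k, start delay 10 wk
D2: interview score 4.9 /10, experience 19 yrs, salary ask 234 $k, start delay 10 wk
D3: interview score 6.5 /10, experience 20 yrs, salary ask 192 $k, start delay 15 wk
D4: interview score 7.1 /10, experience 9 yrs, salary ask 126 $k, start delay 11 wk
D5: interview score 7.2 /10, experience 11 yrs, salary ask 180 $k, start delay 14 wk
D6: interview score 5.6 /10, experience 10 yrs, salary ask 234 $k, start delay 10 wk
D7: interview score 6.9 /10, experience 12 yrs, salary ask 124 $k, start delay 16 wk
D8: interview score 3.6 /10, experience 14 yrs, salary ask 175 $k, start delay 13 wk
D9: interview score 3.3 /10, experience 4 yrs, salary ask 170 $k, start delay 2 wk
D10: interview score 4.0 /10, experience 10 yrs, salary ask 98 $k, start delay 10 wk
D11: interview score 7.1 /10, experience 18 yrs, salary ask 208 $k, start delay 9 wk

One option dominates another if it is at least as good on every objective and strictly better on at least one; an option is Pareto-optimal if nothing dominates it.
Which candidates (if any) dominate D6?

D11

D11: interview score 7.1≥5.6, experience 18≥10, salary ask 208≤234, start delay 9≤10 — dominates D6.
Others (D1, D2, D3, D4, D5, D7, D8, D9, D10) are each worse than D6 on at least one objective.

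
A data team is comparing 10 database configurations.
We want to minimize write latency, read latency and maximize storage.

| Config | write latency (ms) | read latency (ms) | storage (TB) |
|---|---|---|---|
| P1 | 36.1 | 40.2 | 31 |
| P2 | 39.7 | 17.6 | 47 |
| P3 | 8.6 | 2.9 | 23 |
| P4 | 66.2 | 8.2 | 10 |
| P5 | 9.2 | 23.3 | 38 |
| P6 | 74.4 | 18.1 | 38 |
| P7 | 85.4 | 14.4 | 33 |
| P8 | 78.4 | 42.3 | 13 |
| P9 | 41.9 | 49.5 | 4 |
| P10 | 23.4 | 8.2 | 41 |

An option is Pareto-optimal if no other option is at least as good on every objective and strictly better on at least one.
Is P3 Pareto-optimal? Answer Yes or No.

Yes

P1: worse on write latency (36.1 vs 8.6).
P2: worse on write latency (39.7 vs 8.6).
P4: worse on write latency (66.2 vs 8.6).
P5: worse on write latency (9.2 vs 8.6).
P6: worse on write latency (74.4 vs 8.6).
P7: worse on write latency (85.4 vs 8.6).
P8: worse on write latency (78.4 vs 8.6).
P9: worse on write latency (41.9 vs 8.6).
P10: worse on write latency (23.4 vs 8.6).
No option is at least as good as P3 on every objective and strictly better on one.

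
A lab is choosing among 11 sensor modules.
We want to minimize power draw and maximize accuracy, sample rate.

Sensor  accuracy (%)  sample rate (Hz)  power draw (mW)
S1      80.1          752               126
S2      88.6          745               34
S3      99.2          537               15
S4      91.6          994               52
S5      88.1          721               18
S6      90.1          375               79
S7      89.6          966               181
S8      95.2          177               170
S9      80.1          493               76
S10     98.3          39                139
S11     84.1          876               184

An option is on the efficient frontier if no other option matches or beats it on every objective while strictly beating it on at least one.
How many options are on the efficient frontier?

S1: dominated by S4 (accuracy 91.6≥80.1, sample rate 994≥752, power draw 52≤126).
S2: not dominated.
S3: not dominated (best accuracy).
S4: not dominated (best sample rate).
S5: not dominated.
S6: dominated by S3 (accuracy 99.2≥90.1, sample rate 537≥375, power draw 15≤79).
S7: dominated by S4 (accuracy 91.6≥89.6, sample rate 994≥966, power draw 52≤181).
S8: dominated by S3 (accuracy 99.2≥95.2, sample rate 537≥177, power draw 15≤170).
S9: dominated by S2 (accuracy 88.6≥80.1, sample rate 745≥493, power draw 34≤76).
S10: dominated by S3 (accuracy 99.2≥98.3, sample rate 537≥39, power draw 15≤139).
S11: dominated by S4 (accuracy 91.6≥84.1, sample rate 994≥876, power draw 52≤184).
Pareto-optimal: S2, S3, S4, S5 → 4.

4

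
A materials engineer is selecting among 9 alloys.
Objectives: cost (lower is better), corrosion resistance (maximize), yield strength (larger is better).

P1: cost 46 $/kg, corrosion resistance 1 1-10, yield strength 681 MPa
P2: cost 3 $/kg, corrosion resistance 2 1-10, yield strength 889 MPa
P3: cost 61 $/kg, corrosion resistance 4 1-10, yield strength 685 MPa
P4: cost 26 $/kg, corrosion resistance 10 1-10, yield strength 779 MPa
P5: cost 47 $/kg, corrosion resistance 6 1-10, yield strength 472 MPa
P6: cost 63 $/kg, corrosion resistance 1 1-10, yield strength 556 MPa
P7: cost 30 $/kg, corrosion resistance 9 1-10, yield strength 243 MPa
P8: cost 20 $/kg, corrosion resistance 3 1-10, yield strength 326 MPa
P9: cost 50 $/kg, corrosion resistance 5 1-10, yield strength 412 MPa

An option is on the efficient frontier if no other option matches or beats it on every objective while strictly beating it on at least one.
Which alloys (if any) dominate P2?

none

P1: worse on cost (46 vs 3).
P3: worse on cost (61 vs 3).
P4: worse on cost (26 vs 3).
P5: worse on cost (47 vs 3).
P6: worse on cost (63 vs 3).
P7: worse on cost (30 vs 3).
P8: worse on cost (20 vs 3).
P9: worse on cost (50 vs 3).
No option dominates P2.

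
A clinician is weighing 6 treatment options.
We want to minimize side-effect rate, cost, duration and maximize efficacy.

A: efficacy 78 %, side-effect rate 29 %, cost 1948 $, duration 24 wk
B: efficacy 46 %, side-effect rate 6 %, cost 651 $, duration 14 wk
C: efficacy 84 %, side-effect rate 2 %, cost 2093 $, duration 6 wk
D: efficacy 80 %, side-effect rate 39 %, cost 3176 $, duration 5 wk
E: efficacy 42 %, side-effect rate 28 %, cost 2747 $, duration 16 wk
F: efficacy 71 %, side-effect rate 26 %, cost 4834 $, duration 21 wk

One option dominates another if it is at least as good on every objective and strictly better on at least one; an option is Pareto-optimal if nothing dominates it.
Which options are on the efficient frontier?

A, B, C, D

A: not dominated.
B: not dominated (best cost).
C: not dominated (best efficacy).
D: not dominated (best duration).
E: dominated by B (efficacy 46≥42, side-effect rate 6≤28, cost 651≤2747, duration 14≤16).
F: dominated by C (efficacy 84≥71, side-effect rate 2≤26, cost 2093≤4834, duration 6≤21).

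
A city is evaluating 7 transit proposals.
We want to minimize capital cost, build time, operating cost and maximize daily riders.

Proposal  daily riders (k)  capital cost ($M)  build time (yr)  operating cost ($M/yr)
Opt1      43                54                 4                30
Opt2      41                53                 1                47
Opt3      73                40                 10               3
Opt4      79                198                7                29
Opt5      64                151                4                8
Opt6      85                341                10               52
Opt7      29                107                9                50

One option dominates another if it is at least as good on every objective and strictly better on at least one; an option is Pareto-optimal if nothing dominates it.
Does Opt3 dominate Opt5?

Opt3 vs Opt5: Opt3 is worse on build time (10 vs 4), so it does not dominate Opt5.

No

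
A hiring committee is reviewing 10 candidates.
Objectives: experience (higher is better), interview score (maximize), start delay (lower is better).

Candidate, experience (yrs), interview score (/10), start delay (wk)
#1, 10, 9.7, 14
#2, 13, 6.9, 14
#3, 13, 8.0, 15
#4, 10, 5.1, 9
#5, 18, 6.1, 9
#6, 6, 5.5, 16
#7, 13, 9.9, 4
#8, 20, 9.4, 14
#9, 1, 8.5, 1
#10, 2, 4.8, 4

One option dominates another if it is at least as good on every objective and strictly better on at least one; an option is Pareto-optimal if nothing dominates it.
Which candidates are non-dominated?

#1: dominated by #7 (experience 13≥10, interview score 9.9≥9.7, start delay 4≤14).
#2: dominated by #7 (experience 13≥13, interview score 9.9≥6.9, start delay 4≤14).
#3: dominated by #7 (experience 13≥13, interview score 9.9≥8.0, start delay 4≤15).
#4: dominated by #5 (experience 18≥10, interview score 6.1≥5.1, start delay 9≤9).
#5: not dominated.
#6: dominated by #1 (experience 10≥6, interview score 9.7≥5.5, start delay 14≤16).
#7: not dominated (best interview score).
#8: not dominated (best experience).
#9: not dominated (best start delay).
#10: dominated by #7 (experience 13≥2, interview score 9.9≥4.8, start delay 4≤4).

#5, #7, #8, #9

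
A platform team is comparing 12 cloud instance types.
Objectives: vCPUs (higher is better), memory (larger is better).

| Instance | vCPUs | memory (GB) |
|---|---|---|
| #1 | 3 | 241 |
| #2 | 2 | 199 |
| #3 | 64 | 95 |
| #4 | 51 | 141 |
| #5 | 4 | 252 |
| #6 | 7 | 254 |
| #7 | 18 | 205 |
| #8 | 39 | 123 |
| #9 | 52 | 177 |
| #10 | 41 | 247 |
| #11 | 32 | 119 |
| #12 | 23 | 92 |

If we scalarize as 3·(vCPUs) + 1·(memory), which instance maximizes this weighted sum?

#10

#1: 3·3 + 1·241 = 250
#2: 3·2 + 1·199 = 205
#3: 3·64 + 1·95 = 287
#4: 3·51 + 1·141 = 294
#5: 3·4 + 1·252 = 264
#6: 3·7 + 1·254 = 275
#7: 3·18 + 1·205 = 259
#8: 3·39 + 1·123 = 240
#9: 3·52 + 1·177 = 333
#10: 3·41 + 1·247 = 370
#11: 3·32 + 1·119 = 215
#12: 3·23 + 1·92 = 161
Highest: #10 at 370.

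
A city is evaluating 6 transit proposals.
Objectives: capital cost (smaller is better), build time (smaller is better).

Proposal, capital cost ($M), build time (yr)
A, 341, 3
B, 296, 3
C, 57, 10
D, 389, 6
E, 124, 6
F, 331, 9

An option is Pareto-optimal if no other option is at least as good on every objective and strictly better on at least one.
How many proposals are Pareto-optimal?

A: dominated by B (capital cost 296≤341, build time 3≤3).
B: not dominated.
C: not dominated (best capital cost).
D: dominated by A (capital cost 341≤389, build time 3≤6).
E: not dominated.
F: dominated by B (capital cost 296≤331, build time 3≤9).
Pareto-optimal: B, C, E → 3.

3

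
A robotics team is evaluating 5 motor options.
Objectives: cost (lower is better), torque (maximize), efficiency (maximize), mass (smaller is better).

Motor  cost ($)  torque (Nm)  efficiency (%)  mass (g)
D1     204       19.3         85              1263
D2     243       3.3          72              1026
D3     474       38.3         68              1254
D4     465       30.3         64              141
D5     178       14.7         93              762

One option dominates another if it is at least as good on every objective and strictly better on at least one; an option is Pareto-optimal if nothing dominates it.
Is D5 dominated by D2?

D2 vs D5: D2 is worse on cost (243 vs 178), so it does not dominate D5.

No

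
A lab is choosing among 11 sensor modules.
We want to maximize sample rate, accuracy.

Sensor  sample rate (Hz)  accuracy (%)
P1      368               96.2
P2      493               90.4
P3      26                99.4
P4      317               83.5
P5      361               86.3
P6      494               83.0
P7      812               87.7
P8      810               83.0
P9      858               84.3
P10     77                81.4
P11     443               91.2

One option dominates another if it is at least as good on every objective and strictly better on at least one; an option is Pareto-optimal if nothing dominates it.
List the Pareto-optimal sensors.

P1: not dominated.
P2: not dominated.
P3: not dominated (best accuracy).
P4: dominated by P1 (sample rate 368≥317, accuracy 96.2≥83.5).
P5: dominated by P1 (sample rate 368≥361, accuracy 96.2≥86.3).
P6: dominated by P7 (sample rate 812≥494, accuracy 87.7≥83.0).
P7: not dominated.
P8: dominated by P7 (sample rate 812≥810, accuracy 87.7≥83.0).
P9: not dominated (best sample rate).
P10: dominated by P1 (sample rate 368≥77, accuracy 96.2≥81.4).
P11: not dominated.

P1, P2, P3, P7, P9, P11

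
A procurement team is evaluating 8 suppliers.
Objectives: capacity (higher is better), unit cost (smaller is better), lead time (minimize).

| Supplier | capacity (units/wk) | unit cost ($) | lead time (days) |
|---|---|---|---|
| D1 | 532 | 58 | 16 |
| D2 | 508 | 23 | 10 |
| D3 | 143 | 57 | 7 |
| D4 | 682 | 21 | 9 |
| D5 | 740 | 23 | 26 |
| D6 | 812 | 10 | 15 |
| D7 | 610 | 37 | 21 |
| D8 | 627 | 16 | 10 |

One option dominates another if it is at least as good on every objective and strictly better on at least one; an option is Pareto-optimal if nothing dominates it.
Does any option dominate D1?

D4 vs D1: capacity 682≥532, unit cost 21≤58, lead time 9≤16 — D4 is at least as good on every objective and strictly better on at least one, so D4 dominates D1.

Yes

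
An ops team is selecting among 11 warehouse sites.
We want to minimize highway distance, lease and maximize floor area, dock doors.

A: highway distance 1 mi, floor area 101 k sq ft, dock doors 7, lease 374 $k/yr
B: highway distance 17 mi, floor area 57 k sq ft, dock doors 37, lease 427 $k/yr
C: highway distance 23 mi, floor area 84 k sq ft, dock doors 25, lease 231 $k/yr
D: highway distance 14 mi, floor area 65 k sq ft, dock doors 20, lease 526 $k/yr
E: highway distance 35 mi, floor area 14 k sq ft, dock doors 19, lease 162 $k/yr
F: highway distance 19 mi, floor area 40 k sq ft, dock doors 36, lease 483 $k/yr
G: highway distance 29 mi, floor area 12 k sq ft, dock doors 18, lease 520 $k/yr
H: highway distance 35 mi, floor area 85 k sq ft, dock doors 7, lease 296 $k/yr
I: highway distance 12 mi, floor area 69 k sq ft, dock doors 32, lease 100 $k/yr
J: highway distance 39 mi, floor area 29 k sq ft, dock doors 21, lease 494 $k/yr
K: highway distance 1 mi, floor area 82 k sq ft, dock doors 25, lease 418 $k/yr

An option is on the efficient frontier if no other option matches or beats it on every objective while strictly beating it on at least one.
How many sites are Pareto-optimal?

A: not dominated (best floor area).
B: not dominated (best dock doors).
C: not dominated.
D: dominated by I (highway distance 12≤14, floor area 69≥65, dock doors 32≥20, lease 100≤526).
E: dominated by I (highway distance 12≤35, floor area 69≥14, dock doors 32≥19, lease 100≤162).
F: dominated by B (highway distance 17≤19, floor area 57≥40, dock doors 37≥36, lease 427≤483).
G: dominated by B (highway distance 17≤29, floor area 57≥12, dock doors 37≥18, lease 427≤520).
H: not dominated.
I: not dominated (best lease).
J: dominated by B (highway distance 17≤39, floor area 57≥29, dock doors 37≥21, lease 427≤494).
K: not dominated.
Pareto-optimal: A, B, C, H, I, K → 6.

6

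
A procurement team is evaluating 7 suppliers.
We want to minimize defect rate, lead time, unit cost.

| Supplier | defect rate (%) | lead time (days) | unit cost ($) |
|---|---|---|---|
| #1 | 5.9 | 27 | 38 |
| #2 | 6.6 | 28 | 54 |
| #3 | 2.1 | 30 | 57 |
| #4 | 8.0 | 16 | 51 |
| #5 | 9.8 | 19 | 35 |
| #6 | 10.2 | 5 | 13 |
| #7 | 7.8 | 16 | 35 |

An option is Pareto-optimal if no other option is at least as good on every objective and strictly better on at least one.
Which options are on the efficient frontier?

#1, #3, #6, #7

#1: not dominated.
#2: dominated by #1 (defect rate 5.9≤6.6, lead time 27≤28, unit cost 38≤54).
#3: not dominated (best defect rate).
#4: dominated by #7 (defect rate 7.8≤8.0, lead time 16≤16, unit cost 35≤51).
#5: dominated by #7 (defect rate 7.8≤9.8, lead time 16≤19, unit cost 35≤35).
#6: not dominated (best lead time).
#7: not dominated.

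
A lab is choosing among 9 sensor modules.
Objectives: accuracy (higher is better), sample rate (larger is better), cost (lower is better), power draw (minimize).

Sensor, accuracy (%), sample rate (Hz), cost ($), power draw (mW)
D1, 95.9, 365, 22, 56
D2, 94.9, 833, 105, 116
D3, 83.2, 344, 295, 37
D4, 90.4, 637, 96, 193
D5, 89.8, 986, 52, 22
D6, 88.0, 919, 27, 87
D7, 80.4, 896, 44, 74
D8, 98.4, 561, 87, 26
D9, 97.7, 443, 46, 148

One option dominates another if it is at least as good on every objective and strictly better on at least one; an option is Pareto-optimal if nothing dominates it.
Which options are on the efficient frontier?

D1, D2, D4, D5, D6, D7, D8, D9

D1: not dominated (best cost).
D2: not dominated.
D3: dominated by D5 (accuracy 89.8≥83.2, sample rate 986≥344, cost 52≤295, power draw 22≤37).
D4: not dominated.
D5: not dominated (best sample rate).
D6: not dominated.
D7: not dominated.
D8: not dominated (best accuracy).
D9: not dominated.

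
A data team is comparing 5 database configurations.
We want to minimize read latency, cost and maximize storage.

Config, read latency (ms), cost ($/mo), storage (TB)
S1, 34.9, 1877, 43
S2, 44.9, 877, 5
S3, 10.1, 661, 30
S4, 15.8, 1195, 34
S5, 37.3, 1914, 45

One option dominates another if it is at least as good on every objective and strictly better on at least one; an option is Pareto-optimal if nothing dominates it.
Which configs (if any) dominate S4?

S1: worse on read latency (34.9 vs 15.8).
S2: worse on read latency (44.9 vs 15.8).
S3: worse on storage (30 vs 34).
S5: worse on read latency (37.3 vs 15.8).
No option dominates S4.

none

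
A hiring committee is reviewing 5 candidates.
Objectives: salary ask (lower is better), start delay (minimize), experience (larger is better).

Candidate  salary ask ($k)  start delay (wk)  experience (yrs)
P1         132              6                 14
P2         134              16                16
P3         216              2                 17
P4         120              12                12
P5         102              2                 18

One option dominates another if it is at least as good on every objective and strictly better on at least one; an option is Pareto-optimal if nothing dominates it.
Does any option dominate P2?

Yes

P5 vs P2: salary ask 102≤134, start delay 2≤16, experience 18≥16 — P5 is at least as good on every objective and strictly better on at least one, so P5 dominates P2.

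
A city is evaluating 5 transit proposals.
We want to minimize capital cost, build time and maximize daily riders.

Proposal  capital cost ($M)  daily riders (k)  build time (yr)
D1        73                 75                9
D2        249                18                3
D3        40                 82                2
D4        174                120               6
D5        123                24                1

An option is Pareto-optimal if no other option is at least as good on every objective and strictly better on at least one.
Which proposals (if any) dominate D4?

D1: worse on daily riders (75 vs 120).
D2: worse on capital cost (249 vs 174).
D3: worse on daily riders (82 vs 120).
D5: worse on daily riders (24 vs 120).
No option dominates D4.

none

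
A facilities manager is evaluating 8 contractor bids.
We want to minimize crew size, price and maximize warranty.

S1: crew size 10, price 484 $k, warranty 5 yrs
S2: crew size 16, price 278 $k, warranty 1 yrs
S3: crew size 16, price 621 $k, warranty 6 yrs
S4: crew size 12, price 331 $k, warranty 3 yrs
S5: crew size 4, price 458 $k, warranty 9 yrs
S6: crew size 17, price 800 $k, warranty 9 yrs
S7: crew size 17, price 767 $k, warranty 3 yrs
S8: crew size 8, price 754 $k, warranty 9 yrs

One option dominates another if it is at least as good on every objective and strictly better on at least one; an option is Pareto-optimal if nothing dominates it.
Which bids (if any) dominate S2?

none

S1: worse on price (484 vs 278).
S3: worse on price (621 vs 278).
S4: worse on price (331 vs 278).
S5: worse on price (458 vs 278).
S6: worse on crew size (17 vs 16).
S7: worse on crew size (17 vs 16).
S8: worse on price (754 vs 278).
No option dominates S2.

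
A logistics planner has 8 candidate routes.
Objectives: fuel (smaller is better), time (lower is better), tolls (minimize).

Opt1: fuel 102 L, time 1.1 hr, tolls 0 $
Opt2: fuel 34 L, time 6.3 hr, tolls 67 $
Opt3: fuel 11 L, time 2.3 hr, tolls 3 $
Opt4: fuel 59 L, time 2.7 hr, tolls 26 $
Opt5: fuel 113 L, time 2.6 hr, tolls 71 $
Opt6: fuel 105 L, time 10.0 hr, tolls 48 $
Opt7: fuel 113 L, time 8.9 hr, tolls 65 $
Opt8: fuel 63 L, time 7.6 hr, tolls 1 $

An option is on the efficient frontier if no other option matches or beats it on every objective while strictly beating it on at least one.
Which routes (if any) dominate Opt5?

Opt1, Opt3

Opt1: fuel 102≤113, time 1.1≤2.6, tolls 0≤71 — dominates Opt5.
Opt3: fuel 11≤113, time 2.3≤2.6, tolls 3≤71 — dominates Opt5.
Others (Opt2, Opt4, Opt6, Opt7, Opt8) are each worse than Opt5 on at least one objective.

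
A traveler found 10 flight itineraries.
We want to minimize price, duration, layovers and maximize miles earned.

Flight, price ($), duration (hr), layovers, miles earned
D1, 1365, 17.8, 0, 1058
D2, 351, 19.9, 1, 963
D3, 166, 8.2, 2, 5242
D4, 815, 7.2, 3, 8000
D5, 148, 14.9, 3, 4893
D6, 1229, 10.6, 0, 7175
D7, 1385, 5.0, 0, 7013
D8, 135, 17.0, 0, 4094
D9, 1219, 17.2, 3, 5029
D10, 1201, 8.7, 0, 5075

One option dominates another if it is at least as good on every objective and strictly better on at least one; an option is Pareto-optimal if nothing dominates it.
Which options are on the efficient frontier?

D1: dominated by D6 (price 1229≤1365, duration 10.6≤17.8, layovers 0≤0, miles earned 7175≥1058).
D2: dominated by D8 (price 135≤351, duration 17.0≤19.9, layovers 0≤1, miles earned 4094≥963).
D3: not dominated.
D4: not dominated (best miles earned).
D5: not dominated.
D6: not dominated.
D7: not dominated (best duration).
D8: not dominated (best price).
D9: dominated by D3 (price 166≤1219, duration 8.2≤17.2, layovers 2≤3, miles earned 5242≥5029).
D10: not dominated.

D3, D4, D5, D6, D7, D8, D10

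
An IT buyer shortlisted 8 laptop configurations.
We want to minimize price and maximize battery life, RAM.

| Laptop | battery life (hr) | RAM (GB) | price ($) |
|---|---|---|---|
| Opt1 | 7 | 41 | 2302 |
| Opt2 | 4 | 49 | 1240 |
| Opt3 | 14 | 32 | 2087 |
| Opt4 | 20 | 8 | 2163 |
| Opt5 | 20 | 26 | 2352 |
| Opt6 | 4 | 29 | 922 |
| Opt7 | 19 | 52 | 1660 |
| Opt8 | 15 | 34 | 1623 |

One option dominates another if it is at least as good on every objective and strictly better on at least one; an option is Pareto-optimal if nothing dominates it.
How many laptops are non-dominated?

Opt1: dominated by Opt7 (battery life 19≥7, RAM 52≥41, price 1660≤2302).
Opt2: not dominated.
Opt3: dominated by Opt7 (battery life 19≥14, RAM 52≥32, price 1660≤2087).
Opt4: not dominated.
Opt5: not dominated.
Opt6: not dominated (best price).
Opt7: not dominated (best RAM).
Opt8: not dominated.
Pareto-optimal: Opt2, Opt4, Opt5, Opt6, Opt7, Opt8 → 6.

6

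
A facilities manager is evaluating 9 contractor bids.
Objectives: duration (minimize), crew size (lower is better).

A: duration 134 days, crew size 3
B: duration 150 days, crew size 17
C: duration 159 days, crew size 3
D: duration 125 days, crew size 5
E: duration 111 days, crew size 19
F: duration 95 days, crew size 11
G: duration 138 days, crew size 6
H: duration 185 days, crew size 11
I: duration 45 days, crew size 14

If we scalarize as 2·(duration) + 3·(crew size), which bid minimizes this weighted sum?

I

A: 2·134 + 3·3 = 277
B: 2·150 + 3·17 = 351
C: 2·159 + 3·3 = 327
D: 2·125 + 3·5 = 265
E: 2·111 + 3·19 = 279
F: 2·95 + 3·11 = 223
G: 2·138 + 3·6 = 294
H: 2·185 + 3·11 = 403
I: 2·45 + 3·14 = 132
Lowest: I at 132.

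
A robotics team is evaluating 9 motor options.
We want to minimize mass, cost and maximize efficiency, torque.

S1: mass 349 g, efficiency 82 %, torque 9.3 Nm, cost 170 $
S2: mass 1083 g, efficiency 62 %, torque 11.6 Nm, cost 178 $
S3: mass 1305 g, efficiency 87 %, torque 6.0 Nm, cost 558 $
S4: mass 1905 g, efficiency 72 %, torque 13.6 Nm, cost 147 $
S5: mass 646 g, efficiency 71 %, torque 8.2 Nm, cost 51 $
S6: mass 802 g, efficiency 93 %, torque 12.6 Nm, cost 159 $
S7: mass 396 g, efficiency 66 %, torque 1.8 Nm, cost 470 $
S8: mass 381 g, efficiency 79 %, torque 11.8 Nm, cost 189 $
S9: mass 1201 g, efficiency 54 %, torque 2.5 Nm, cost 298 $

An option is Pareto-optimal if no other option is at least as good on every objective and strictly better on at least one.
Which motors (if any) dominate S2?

S6

S6: mass 802≤1083, efficiency 93≥62, torque 12.6≥11.6, cost 159≤178 — dominates S2.
Others (S1, S3, S4, S5, S7, S8, S9) are each worse than S2 on at least one objective.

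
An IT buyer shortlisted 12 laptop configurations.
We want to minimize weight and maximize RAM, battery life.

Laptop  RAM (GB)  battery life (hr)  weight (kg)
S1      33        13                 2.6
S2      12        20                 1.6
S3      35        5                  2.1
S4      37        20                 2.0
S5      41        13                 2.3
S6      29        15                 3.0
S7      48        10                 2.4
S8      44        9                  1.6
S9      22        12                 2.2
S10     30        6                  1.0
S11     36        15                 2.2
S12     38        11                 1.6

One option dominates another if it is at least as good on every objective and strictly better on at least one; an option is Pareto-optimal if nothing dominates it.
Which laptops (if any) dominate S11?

S4

S4: RAM 37≥36, battery life 20≥15, weight 2.0≤2.2 — dominates S11.
Others (S1, S2, S3, S5, S6, S7, S8, S9, S10, S12) are each worse than S11 on at least one objective.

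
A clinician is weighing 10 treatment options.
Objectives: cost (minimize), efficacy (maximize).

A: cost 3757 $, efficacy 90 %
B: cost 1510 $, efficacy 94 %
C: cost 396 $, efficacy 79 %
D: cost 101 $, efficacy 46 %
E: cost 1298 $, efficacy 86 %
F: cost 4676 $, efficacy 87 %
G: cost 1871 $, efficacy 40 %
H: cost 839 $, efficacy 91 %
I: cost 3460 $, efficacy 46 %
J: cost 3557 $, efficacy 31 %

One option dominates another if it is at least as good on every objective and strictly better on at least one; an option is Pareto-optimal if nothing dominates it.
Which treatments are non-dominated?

B, C, D, H

A: dominated by B (cost 1510≤3757, efficacy 94≥90).
B: not dominated (best efficacy).
C: not dominated.
D: not dominated (best cost).
E: dominated by H (cost 839≤1298, efficacy 91≥86).
F: dominated by A (cost 3757≤4676, efficacy 90≥87).
G: dominated by B (cost 1510≤1871, efficacy 94≥40).
H: not dominated.
I: dominated by B (cost 1510≤3460, efficacy 94≥46).
J: dominated by B (cost 1510≤3557, efficacy 94≥31).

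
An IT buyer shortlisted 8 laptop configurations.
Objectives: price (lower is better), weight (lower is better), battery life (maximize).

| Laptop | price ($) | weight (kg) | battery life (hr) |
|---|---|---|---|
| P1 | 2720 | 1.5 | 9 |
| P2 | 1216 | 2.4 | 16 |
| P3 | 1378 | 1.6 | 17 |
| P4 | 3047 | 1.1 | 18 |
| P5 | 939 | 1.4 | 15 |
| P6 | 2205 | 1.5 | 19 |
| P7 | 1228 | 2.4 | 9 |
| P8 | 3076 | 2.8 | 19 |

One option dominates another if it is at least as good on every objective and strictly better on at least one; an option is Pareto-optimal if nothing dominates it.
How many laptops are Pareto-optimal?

P1: dominated by P5 (price 939≤2720, weight 1.4≤1.5, battery life 15≥9).
P2: not dominated.
P3: not dominated.
P4: not dominated (best weight).
P5: not dominated (best price).
P6: not dominated.
P7: dominated by P2 (price 1216≤1228, weight 2.4≤2.4, battery life 16≥9).
P8: dominated by P6 (price 2205≤3076, weight 1.5≤2.8, battery life 19≥19).
Pareto-optimal: P2, P3, P4, P5, P6 → 5.

5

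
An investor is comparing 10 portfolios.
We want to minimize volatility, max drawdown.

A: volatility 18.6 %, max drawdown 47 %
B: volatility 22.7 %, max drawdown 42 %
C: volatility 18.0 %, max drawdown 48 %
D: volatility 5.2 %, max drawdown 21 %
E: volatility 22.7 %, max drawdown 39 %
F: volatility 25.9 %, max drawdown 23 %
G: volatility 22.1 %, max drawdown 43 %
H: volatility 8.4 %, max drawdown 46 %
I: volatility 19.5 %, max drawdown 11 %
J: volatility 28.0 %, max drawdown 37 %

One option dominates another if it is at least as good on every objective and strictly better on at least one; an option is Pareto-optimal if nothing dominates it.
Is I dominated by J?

J vs I: J is worse on volatility (28.0 vs 19.5), so it does not dominate I.

No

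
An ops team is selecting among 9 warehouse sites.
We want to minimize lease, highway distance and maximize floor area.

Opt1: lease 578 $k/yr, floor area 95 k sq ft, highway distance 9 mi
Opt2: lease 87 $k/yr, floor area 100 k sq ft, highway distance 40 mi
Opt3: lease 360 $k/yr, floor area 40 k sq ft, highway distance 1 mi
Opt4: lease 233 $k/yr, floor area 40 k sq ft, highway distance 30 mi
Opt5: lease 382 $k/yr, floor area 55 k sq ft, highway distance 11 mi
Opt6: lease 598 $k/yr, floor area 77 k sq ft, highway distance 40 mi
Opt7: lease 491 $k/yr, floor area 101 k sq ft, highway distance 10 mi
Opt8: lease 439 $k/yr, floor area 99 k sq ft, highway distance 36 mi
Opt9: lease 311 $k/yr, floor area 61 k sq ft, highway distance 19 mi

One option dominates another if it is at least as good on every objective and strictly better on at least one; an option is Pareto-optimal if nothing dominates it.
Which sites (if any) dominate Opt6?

Opt1, Opt2, Opt7, Opt8

Opt1: lease 578≤598, floor area 95≥77, highway distance 9≤40 — dominates Opt6.
Opt2: lease 87≤598, floor area 100≥77, highway distance 40≤40 — dominates Opt6.
Opt7: lease 491≤598, floor area 101≥77, highway distance 10≤40 — dominates Opt6.
Opt8: lease 439≤598, floor area 99≥77, highway distance 36≤40 — dominates Opt6.
Others (Opt3, Opt4, Opt5, Opt9) are each worse than Opt6 on at least one objective.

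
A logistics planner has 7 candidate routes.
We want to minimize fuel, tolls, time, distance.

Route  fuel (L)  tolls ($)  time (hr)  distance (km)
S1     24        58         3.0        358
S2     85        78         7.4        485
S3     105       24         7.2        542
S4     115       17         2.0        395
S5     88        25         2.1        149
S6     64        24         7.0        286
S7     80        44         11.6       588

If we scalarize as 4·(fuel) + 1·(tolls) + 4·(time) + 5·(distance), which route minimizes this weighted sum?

S5

S1: 4·24 + 1·58 + 4·3.0 + 5·358 = 1956.0
S2: 4·85 + 1·78 + 4·7.4 + 5·485 = 2872.6
S3: 4·105 + 1·24 + 4·7.2 + 5·542 = 3182.8
S4: 4·115 + 1·17 + 4·2.0 + 5·395 = 2460.0
S5: 4·88 + 1·25 + 4·2.1 + 5·149 = 1130.4
S6: 4·64 + 1·24 + 4·7.0 + 5·286 = 1738.0
S7: 4·80 + 1·44 + 4·11.6 + 5·588 = 3350.4
Lowest: S5 at 1130.4.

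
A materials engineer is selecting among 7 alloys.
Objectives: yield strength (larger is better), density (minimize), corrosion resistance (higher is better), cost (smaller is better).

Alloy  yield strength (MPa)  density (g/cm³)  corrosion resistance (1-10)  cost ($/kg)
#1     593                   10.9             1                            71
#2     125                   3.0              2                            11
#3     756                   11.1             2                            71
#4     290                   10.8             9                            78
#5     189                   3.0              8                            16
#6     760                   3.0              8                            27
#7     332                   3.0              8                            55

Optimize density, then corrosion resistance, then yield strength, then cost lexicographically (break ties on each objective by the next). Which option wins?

First minimize density: best is 3.0, kept {#2, #5, #6, #7}.
Then maximize corrosion resistance: best is 8, kept {#5, #6, #7}.
Then maximize yield strength: best is 760, kept {#6}.

#6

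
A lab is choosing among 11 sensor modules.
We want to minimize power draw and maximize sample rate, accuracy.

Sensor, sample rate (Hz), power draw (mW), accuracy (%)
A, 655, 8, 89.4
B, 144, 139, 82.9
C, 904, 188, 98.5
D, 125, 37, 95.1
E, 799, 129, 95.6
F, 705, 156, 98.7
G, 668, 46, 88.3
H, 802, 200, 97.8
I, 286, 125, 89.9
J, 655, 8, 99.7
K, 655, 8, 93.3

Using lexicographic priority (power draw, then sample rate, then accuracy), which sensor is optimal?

First minimize power draw: best is 8, kept {A, J, K}.
Then maximize sample rate: best is 655, kept {A, J, K}.
Then maximize accuracy: best is 99.7, kept {J}.

J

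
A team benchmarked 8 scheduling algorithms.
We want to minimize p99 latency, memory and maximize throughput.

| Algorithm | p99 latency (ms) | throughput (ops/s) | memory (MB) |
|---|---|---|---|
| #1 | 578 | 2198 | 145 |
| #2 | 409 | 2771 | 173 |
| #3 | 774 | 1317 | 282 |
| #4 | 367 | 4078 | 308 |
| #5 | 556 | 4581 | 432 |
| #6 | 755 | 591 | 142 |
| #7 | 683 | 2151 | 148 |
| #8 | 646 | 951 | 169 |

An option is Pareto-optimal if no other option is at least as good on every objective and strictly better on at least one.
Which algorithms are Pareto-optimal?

#1, #2, #4, #5, #6

#1: not dominated.
#2: not dominated.
#3: dominated by #1 (p99 latency 578≤774, throughput 2198≥1317, memory 145≤282).
#4: not dominated (best p99 latency).
#5: not dominated (best throughput).
#6: not dominated (best memory).
#7: dominated by #1 (p99 latency 578≤683, throughput 2198≥2151, memory 145≤148).
#8: dominated by #1 (p99 latency 578≤646, throughput 2198≥951, memory 145≤169).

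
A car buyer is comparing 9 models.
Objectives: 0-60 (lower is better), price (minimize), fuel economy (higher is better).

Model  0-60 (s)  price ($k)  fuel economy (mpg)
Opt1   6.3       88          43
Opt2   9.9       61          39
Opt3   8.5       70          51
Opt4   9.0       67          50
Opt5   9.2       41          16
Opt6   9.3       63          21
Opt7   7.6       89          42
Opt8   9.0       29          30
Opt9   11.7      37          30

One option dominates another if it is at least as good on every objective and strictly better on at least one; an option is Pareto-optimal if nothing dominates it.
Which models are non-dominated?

Opt1, Opt2, Opt3, Opt4, Opt8

Opt1: not dominated (best 0-60).
Opt2: not dominated.
Opt3: not dominated (best fuel economy).
Opt4: not dominated.
Opt5: dominated by Opt8 (0-60 9.0≤9.2, price 29≤41, fuel economy 30≥16).
Opt6: dominated by Opt8 (0-60 9.0≤9.3, price 29≤63, fuel economy 30≥21).
Opt7: dominated by Opt1 (0-60 6.3≤7.6, price 88≤89, fuel economy 43≥42).
Opt8: not dominated (best price).
Opt9: dominated by Opt8 (0-60 9.0≤11.7, price 29≤37, fuel economy 30≥30).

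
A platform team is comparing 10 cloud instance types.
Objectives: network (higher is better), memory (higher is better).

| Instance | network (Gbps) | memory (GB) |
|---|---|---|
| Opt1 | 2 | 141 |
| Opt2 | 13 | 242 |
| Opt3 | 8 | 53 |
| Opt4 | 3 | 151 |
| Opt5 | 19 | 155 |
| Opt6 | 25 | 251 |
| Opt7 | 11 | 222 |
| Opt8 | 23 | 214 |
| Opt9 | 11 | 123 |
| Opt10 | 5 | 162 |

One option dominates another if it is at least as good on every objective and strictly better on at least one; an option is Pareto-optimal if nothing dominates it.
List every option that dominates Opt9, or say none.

Opt2: network 13≥11, memory 242≥123 — dominates Opt9.
Opt5: network 19≥11, memory 155≥123 — dominates Opt9.
Opt6: network 25≥11, memory 251≥123 — dominates Opt9.
Opt7: network 11≥11, memory 222≥123 — dominates Opt9.
Opt8: network 23≥11, memory 214≥123 — dominates Opt9.
Others (Opt1, Opt3, Opt4, Opt10) are each worse than Opt9 on at least one objective.

Opt2, Opt5, Opt6, Opt7, Opt8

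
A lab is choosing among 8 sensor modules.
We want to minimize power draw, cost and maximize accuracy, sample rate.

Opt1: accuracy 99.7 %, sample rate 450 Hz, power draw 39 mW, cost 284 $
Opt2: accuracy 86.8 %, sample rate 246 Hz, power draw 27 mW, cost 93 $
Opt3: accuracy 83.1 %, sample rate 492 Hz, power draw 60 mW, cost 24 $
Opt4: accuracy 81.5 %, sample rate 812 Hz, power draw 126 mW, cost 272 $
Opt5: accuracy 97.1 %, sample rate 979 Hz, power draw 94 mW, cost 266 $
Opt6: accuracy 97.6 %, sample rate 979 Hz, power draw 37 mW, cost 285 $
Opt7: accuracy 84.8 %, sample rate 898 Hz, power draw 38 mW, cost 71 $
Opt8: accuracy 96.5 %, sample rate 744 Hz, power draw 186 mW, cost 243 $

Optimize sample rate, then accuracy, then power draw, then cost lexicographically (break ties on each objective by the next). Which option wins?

First maximize sample rate: best is 979, kept {Opt5, Opt6}.
Then maximize accuracy: best is 97.6, kept {Opt6}.

Opt6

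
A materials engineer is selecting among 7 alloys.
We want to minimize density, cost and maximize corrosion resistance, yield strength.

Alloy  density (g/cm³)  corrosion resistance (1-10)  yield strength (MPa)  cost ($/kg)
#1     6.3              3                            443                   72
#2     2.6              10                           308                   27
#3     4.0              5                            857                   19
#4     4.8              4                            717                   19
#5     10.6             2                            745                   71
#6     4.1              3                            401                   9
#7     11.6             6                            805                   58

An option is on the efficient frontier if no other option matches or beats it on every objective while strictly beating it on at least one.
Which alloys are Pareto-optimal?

#2, #3, #6, #7

#1: dominated by #3 (density 4.0≤6.3, corrosion resistance 5≥3, yield strength 857≥443, cost 19≤72).
#2: not dominated (best density).
#3: not dominated (best yield strength).
#4: dominated by #3 (density 4.0≤4.8, corrosion resistance 5≥4, yield strength 857≥717, cost 19≤19).
#5: dominated by #3 (density 4.0≤10.6, corrosion resistance 5≥2, yield strength 857≥745, cost 19≤71).
#6: not dominated (best cost).
#7: not dominated.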